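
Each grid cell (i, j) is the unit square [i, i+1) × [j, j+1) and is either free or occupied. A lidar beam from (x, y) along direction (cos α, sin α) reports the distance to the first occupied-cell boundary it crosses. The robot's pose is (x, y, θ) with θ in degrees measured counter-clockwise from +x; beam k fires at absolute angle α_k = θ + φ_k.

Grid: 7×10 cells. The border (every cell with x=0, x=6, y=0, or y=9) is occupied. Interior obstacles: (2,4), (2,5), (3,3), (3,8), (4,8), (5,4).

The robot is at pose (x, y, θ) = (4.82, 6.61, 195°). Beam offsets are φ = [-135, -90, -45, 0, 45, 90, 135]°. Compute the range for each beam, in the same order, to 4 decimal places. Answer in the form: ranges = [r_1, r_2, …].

beam 1: φ=-135°, α=60°
  dir = (cos 60°, sin 60°) = (0.5000, 0.8660); from cell (4,6)
  next x-line at t=0.3600, next y-line at t=0.4503; Δt_x=2.0000, Δt_y=1.1547
    x: enter (5,6) at t=0.3600
    y: enter (5,7) at t=0.4503
    y: enter (5,8) at t=1.6050
    x: enter (6,8) at t=2.3600 ← occupied
  → r_1 = 2.3600
beam 2: φ=-90°, α=105°
  dir = (cos 105°, sin 105°) = (-0.2588, 0.9659); from cell (4,6)
  next x-line at t=3.1682, next y-line at t=0.4038; Δt_x=3.8637, Δt_y=1.0353
    y: enter (4,7) at t=0.4038
    y: enter (4,8) at t=1.4390 ← occupied
  → r_2 = 1.4390
beam 3: φ=-45°, α=150°
  dir = (cos 150°, sin 150°) = (-0.8660, 0.5000); from cell (4,6)
  next x-line at t=0.9469, next y-line at t=0.7800; Δt_x=1.1547, Δt_y=2.0000
    y: enter (4,7) at t=0.7800
    x: enter (3,7) at t=0.9469
    x: enter (2,7) at t=2.1016
    y: enter (2,8) at t=2.7800
    x: enter (1,8) at t=3.2563
    x: enter (0,8) at t=4.4110 ← occupied
  → r_3 = 4.4110
beam 4: φ=0°, α=195°
  dir = (cos 195°, sin 195°) = (-0.9659, -0.2588); from cell (4,6)
  next x-line at t=0.8489, next y-line at t=2.3569; Δt_x=1.0353, Δt_y=3.8637
    x: enter (3,6) at t=0.8489
    x: enter (2,6) at t=1.8842
    y: enter (2,5) at t=2.3569 ← occupied
  → r_4 = 2.3569
beam 5: φ=45°, α=240°
  dir = (cos 240°, sin 240°) = (-0.5000, -0.8660); from cell (4,6)
  next x-line at t=1.6400, next y-line at t=0.7044; Δt_x=2.0000, Δt_y=1.1547
    y: enter (4,5) at t=0.7044
    x: enter (3,5) at t=1.6400
    y: enter (3,4) at t=1.8591
    y: enter (3,3) at t=3.0138 ← occupied
  → r_5 = 3.0138
beam 6: φ=90°, α=285°
  dir = (cos 285°, sin 285°) = (0.2588, -0.9659); from cell (4,6)
  next x-line at t=0.6955, next y-line at t=0.6315; Δt_x=3.8637, Δt_y=1.0353
    y: enter (4,5) at t=0.6315
    x: enter (5,5) at t=0.6955
    y: enter (5,4) at t=1.6668 ← occupied
  → r_6 = 1.6668
beam 7: φ=135°, α=330°
  dir = (cos 330°, sin 330°) = (0.8660, -0.5000); from cell (4,6)
  next x-line at t=0.2078, next y-line at t=1.2200; Δt_x=1.1547, Δt_y=2.0000
    x: enter (5,6) at t=0.2078
    y: enter (5,5) at t=1.2200
    x: enter (6,5) at t=1.3625 ← occupied
  → r_7 = 1.3625

ranges = [2.3600, 1.4390, 4.4110, 2.3569, 3.0138, 1.6668, 1.3625]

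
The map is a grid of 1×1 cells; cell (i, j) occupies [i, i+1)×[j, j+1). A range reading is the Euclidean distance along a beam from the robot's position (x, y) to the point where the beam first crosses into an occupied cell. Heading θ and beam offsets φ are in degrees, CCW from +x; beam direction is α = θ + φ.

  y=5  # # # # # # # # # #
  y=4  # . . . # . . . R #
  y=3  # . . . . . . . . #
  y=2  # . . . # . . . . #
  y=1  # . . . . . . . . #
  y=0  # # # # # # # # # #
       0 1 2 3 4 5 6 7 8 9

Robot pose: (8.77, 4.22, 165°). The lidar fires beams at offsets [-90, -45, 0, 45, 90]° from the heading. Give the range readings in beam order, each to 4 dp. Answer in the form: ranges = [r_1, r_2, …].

beam 1: φ=-90°, α=75°
  cosα=0.2588 sinα=0.9659 | (8,4) | tMaxX 0.8887 tMaxY 0.8075 | tΔX 3.8637 tΔY 1.0353
    t=0.8075 [y] (8,5) — stop
  → r_1 = 0.8075
beam 2: φ=-45°, α=120°
  cosα=-0.5000 sinα=0.8660 | (8,4) | tMaxX 1.5400 tMaxY 0.9007 | tΔX 2.0000 tΔY 1.1547
    t=0.9007 [y] (8,5) — stop
  → r_2 = 0.9007
beam 3: φ=0°, α=165°
  cosα=-0.9659 sinα=0.2588 | (8,4) | tMaxX 0.7972 tMaxY 3.0137 | tΔX 1.0353 tΔY 3.8637
    t=0.7972 [x] (7,4)
    t=1.8324 [x] (6,4)
    t=2.8677 [x] (5,4)
    t=3.0137 [y] (5,5) — stop
  → r_3 = 3.0137
beam 4: φ=45°, α=210°
  cosα=-0.8660 sinα=-0.5000 | (8,4) | tMaxX 0.8891 tMaxY 0.4400 | tΔX 1.1547 tΔY 2.0000
    t=0.4400 [y] (8,3)
    t=0.8891 [x] (7,3)
    t=2.0438 [x] (6,3)
    t=2.4400 [y] (6,2)
    t=3.1985 [x] (5,2)
    t=4.3532 [x] (4,2) — stop
  → r_4 = 4.3532
beam 5: φ=90°, α=255°
  cosα=-0.2588 sinα=-0.9659 | (8,4) | tMaxX 2.9751 tMaxY 0.2278 | tΔX 3.8637 tΔY 1.0353
    t=0.2278 [y] (8,3)
    t=1.2630 [y] (8,2)
    t=2.2983 [y] (8,1)
    t=2.9751 [x] (7,1)
    t=3.3336 [y] (7,0) — stop
  → r_5 = 3.3336

ranges = [0.8075, 0.9007, 3.0137, 4.3532, 3.3336]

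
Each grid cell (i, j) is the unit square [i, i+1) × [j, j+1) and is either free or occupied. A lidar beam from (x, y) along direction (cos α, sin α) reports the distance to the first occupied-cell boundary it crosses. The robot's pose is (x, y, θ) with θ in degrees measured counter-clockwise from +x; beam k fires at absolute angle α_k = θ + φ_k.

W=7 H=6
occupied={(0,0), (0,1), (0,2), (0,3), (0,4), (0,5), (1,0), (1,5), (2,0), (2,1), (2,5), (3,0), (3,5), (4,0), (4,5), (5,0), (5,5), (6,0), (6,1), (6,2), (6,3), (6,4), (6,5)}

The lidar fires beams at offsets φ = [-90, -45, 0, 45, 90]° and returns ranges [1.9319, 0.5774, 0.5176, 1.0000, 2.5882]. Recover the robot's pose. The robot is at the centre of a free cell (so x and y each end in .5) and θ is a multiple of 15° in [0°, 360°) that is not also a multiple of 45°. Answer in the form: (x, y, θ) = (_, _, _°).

(x, y, θ) = (3.5, 4.5, 105°)

The pose lattice has 19·16 = 304 candidates. Test each by forward raycasting.
  (5.5, 3.5, 300°): beam 1 = 3.0000 ≠ 1.9319 ✗
  (4.5, 2.5, 240°): beam 1 = 4.0415 ≠ 1.9319 ✗
  (3.5, 3.5, 75°): beam 1 = 2.5882 ≠ 1.9319 ✗
  …
  (3.5, 4.5, 105°): r_1=1.9319, r_2=0.5774, r_3=0.5176, r_4=1.0000, r_5=2.5882 — all match ✓
Only this pose fits every beam.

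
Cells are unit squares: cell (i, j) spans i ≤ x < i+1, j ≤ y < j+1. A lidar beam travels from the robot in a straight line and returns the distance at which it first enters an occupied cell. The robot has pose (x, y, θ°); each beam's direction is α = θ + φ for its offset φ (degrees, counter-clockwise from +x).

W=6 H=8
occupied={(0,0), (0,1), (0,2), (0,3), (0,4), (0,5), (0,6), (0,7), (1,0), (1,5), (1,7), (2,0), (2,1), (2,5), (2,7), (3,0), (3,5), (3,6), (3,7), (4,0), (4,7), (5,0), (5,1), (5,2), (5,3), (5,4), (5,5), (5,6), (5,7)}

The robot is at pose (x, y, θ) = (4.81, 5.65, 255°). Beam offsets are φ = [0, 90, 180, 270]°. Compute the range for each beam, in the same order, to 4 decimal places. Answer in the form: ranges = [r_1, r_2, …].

beam 1: φ=0°, α=255°
  cosα=-0.2588 sinα=-0.9659 | (4,5) | tMaxX 3.1296 tMaxY 0.6729 | tΔX 3.8637 tΔY 1.0353
    t=0.6729 [y] (4,4)
    t=1.7082 [y] (4,3)
    t=2.7435 [y] (4,2)
    t=3.1296 [x] (3,2)
    t=3.7788 [y] (3,1)
    t=4.8140 [y] (3,0) — stop
  → r_1 = 4.8140
beam 2: φ=90°, α=345°
  cosα=0.9659 sinα=-0.2588 | (4,5) | tMaxX 0.1967 tMaxY 2.5114 | tΔX 1.0353 tΔY 3.8637
    t=0.1967 [x] (5,5) — stop
  → r_2 = 0.1967
beam 3: φ=180°, α=75°
  cosα=0.2588 sinα=0.9659 | (4,5) | tMaxX 0.7341 tMaxY 0.3623 | tΔX 3.8637 tΔY 1.0353
    t=0.3623 [y] (4,6)
    t=0.7341 [x] (5,6) — stop
  → r_3 = 0.7341
beam 4: φ=270°, α=165°
  cosα=-0.9659 sinα=0.2588 | (4,5) | tMaxX 0.8386 tMaxY 1.3523 | tΔX 1.0353 tΔY 3.8637
    t=0.8386 [x] (3,5) — stop
  → r_4 = 0.8386

ranges = [4.8140, 0.1967, 0.7341, 0.8386]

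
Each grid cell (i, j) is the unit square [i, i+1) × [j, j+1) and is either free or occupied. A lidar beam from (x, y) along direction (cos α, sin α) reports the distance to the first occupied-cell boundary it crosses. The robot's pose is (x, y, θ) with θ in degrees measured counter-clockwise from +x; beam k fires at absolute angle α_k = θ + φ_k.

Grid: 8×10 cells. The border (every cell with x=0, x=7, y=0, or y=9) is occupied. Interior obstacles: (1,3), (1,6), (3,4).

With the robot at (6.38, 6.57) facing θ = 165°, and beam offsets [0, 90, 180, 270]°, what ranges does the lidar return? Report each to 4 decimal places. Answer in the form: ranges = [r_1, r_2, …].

beam 1: φ=0°, α=165°
  direction (-0.9659, 0.2588); cell (6,6); t to first gridline: x 0.3934, y 1.6614 (then +1.0353 / +3.8637)
    (5,6) via x @ 0.3934
    (4,6) via x @ 1.4287
    (4,7) via y @ 1.6614
    (3,7) via x @ 2.4640
    (2,7) via x @ 3.4992
    (1,7) via x @ 4.5345
    (1,8) via y @ 5.5251
    (0,8) via x @ 5.5698  # hit
  → r_1 = 5.5698
beam 2: φ=90°, α=255°
  direction (-0.2588, -0.9659); cell (6,6); t to first gridline: x 1.4682, y 0.5901 (then +3.8637 / +1.0353)
    (6,5) via y @ 0.5901
    (5,5) via x @ 1.4682
    (5,4) via y @ 1.6254
    (5,3) via y @ 2.6607
    (5,2) via y @ 3.6959
    (5,1) via y @ 4.7312
    (4,1) via x @ 5.3319
    (4,0) via y @ 5.7665  # hit
  → r_2 = 5.7665
beam 3: φ=180°, α=345°
  direction (0.9659, -0.2588); cell (6,6); t to first gridline: x 0.6419, y 2.2023 (then +1.0353 / +3.8637)
    (7,6) via x @ 0.6419  # hit
  → r_3 = 0.6419
beam 4: φ=270°, α=75°
  direction (0.2588, 0.9659); cell (6,6); t to first gridline: x 2.3955, y 0.4452 (then +3.8637 / +1.0353)
    (6,7) via y @ 0.4452
    (6,8) via y @ 1.4804
    (7,8) via x @ 2.3955  # hit
  → r_4 = 2.3955

ranges = [5.5698, 5.7665, 0.6419, 2.3955]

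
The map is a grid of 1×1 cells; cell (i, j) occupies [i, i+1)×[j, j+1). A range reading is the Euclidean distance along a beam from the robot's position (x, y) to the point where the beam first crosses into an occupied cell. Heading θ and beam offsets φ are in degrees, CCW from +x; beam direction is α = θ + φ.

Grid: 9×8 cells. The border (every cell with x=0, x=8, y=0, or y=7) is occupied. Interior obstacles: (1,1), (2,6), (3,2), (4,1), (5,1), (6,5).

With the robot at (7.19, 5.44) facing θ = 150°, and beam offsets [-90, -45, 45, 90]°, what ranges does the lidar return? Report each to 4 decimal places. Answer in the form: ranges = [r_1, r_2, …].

ranges = [1.6200, 1.6150, 0.1967, 0.3800]

beam 1: φ=-90°, α=60°
  cosα=0.5000 sinα=0.8660 | (7,5) | tMaxX 1.6200 tMaxY 0.6466 | tΔX 2.0000 tΔY 1.1547
    t=0.6466 [y] (7,6)
    t=1.6200 [x] (8,6) — stop
  → r_1 = 1.6200
beam 2: φ=-45°, α=105°
  cosα=-0.2588 sinα=0.9659 | (7,5) | tMaxX 0.7341 tMaxY 0.5798 | tΔX 3.8637 tΔY 1.0353
    t=0.5798 [y] (7,6)
    t=0.7341 [x] (6,6)
    t=1.6150 [y] (6,7) — stop
  → r_2 = 1.6150
beam 3: φ=45°, α=195°
  cosα=-0.9659 sinα=-0.2588 | (7,5) | tMaxX 0.1967 tMaxY 1.7000 | tΔX 1.0353 tΔY 3.8637
    t=0.1967 [x] (6,5) — stop
  → r_3 = 0.1967
beam 4: φ=90°, α=240°
  cosα=-0.5000 sinα=-0.8660 | (7,5) | tMaxX 0.3800 tMaxY 0.5081 | tΔX 2.0000 tΔY 1.1547
    t=0.3800 [x] (6,5) — stop
  → r_4 = 0.3800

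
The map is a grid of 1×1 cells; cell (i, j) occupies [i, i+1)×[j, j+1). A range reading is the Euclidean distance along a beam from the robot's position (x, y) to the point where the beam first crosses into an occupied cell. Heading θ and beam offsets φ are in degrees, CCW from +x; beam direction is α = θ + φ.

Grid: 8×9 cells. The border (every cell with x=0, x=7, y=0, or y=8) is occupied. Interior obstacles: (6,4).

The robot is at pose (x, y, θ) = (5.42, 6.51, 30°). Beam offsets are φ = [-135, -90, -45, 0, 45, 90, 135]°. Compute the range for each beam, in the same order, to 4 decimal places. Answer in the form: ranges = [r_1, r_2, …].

ranges = [5.7044, 1.7436, 1.6357, 1.8244, 1.5426, 1.7205, 4.5759]

beam 1: φ=-135°, α=255°
  dir = (cos 255°, sin 255°) = (-0.2588, -0.9659); from cell (5,6)
  next x-line at t=1.6228, next y-line at t=0.5280; Δt_x=3.8637, Δt_y=1.0353
    y: enter (5,5) at t=0.5280
    y: enter (5,4) at t=1.5633
    x: enter (4,4) at t=1.6228
    y: enter (4,3) at t=2.5985
    y: enter (4,2) at t=3.6338
    y: enter (4,1) at t=4.6691
    x: enter (3,1) at t=5.4865
    y: enter (3,0) at t=5.7044 ← occupied
  → r_1 = 5.7044
beam 2: φ=-90°, α=300°
  dir = (cos 300°, sin 300°) = (0.5000, -0.8660); from cell (5,6)
  next x-line at t=1.1600, next y-line at t=0.5889; Δt_x=2.0000, Δt_y=1.1547
    y: enter (5,5) at t=0.5889
    x: enter (6,5) at t=1.1600
    y: enter (6,4) at t=1.7436 ← occupied
  → r_2 = 1.7436
beam 3: φ=-45°, α=345°
  dir = (cos 345°, sin 345°) = (0.9659, -0.2588); from cell (5,6)
  next x-line at t=0.6005, next y-line at t=1.9705; Δt_x=1.0353, Δt_y=3.8637
    x: enter (6,6) at t=0.6005
    x: enter (7,6) at t=1.6357 ← occupied
  → r_3 = 1.6357
beam 4: φ=0°, α=30°
  dir = (cos 30°, sin 30°) = (0.8660, 0.5000); from cell (5,6)
  next x-line at t=0.6697, next y-line at t=0.9800; Δt_x=1.1547, Δt_y=2.0000
    x: enter (6,6) at t=0.6697
    y: enter (6,7) at t=0.9800
    x: enter (7,7) at t=1.8244 ← occupied
  → r_4 = 1.8244
beam 5: φ=45°, α=75°
  dir = (cos 75°, sin 75°) = (0.2588, 0.9659); from cell (5,6)
  next x-line at t=2.2409, next y-line at t=0.5073; Δt_x=3.8637, Δt_y=1.0353
    y: enter (5,7) at t=0.5073
    y: enter (5,8) at t=1.5426 ← occupied
  → r_5 = 1.5426
beam 6: φ=90°, α=120°
  dir = (cos 120°, sin 120°) = (-0.5000, 0.8660); from cell (5,6)
  next x-line at t=0.8400, next y-line at t=0.5658; Δt_x=2.0000, Δt_y=1.1547
    y: enter (5,7) at t=0.5658
    x: enter (4,7) at t=0.8400
    y: enter (4,8) at t=1.7205 ← occupied
  → r_6 = 1.7205
beam 7: φ=135°, α=165°
  dir = (cos 165°, sin 165°) = (-0.9659, 0.2588); from cell (5,6)
  next x-line at t=0.4348, next y-line at t=1.8932; Δt_x=1.0353, Δt_y=3.8637
    x: enter (4,6) at t=0.4348
    x: enter (3,6) at t=1.4701
    y: enter (3,7) at t=1.8932
    x: enter (2,7) at t=2.5054
    x: enter (1,7) at t=3.5406
    x: enter (0,7) at t=4.5759 ← occupied
  → r_7 = 4.5759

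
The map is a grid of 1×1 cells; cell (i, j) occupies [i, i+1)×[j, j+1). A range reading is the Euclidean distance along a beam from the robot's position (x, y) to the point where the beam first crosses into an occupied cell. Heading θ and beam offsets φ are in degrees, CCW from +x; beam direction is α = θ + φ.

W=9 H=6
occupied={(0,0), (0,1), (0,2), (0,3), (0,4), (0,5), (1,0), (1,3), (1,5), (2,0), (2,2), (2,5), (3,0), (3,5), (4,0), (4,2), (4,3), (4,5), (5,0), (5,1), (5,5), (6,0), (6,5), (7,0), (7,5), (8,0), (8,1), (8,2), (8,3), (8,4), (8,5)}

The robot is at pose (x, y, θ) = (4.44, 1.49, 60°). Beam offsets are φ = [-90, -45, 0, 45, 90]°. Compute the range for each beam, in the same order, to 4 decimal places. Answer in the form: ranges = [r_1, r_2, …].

ranges = [0.6466, 0.5798, 0.5889, 0.5280, 1.6628]

beam 1: φ=-90°, α=330°
  cosα=0.8660 sinα=-0.5000 | (4,1) | tMaxX 0.6466 tMaxY 0.9800 | tΔX 1.1547 tΔY 2.0000
    t=0.6466 [x] (5,1) — stop
  → r_1 = 0.6466
beam 2: φ=-45°, α=15°
  cosα=0.9659 sinα=0.2588 | (4,1) | tMaxX 0.5798 tMaxY 1.9705 | tΔX 1.0353 tΔY 3.8637
    t=0.5798 [x] (5,1) — stop
  → r_2 = 0.5798
beam 3: φ=0°, α=60°
  cosα=0.5000 sinα=0.8660 | (4,1) | tMaxX 1.1200 tMaxY 0.5889 | tΔX 2.0000 tΔY 1.1547
    t=0.5889 [y] (4,2) — stop
  → r_3 = 0.5889
beam 4: φ=45°, α=105°
  cosα=-0.2588 sinα=0.9659 | (4,1) | tMaxX 1.7000 tMaxY 0.5280 | tΔX 3.8637 tΔY 1.0353
    t=0.5280 [y] (4,2) — stop
  → r_4 = 0.5280
beam 5: φ=90°, α=150°
  cosα=-0.8660 sinα=0.5000 | (4,1) | tMaxX 0.5081 tMaxY 1.0200 | tΔX 1.1547 tΔY 2.0000
    t=0.5081 [x] (3,1)
    t=1.0200 [y] (3,2)
    t=1.6628 [x] (2,2) — stop
  → r_5 = 1.6628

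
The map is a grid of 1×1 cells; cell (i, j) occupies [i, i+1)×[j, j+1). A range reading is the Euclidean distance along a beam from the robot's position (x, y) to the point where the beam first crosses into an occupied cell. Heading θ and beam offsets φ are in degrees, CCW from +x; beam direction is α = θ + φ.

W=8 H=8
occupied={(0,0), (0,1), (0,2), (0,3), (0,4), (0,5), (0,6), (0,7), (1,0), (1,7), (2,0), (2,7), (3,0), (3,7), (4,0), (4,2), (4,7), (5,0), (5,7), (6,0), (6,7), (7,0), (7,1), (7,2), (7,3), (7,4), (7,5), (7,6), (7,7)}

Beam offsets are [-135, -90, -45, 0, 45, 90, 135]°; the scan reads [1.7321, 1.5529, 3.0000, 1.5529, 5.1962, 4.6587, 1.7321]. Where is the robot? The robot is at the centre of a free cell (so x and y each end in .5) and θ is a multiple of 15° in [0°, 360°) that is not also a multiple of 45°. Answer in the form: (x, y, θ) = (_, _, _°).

Candidates: 35 free-cell centres × 16 headings = 560 poses. Raycast each; keep the one whose scan matches to 4 dp.
  (1.5, 2.5, 300°): beam 1 = 0.5176 ≠ 1.7321 ✗
  (3.5, 4.5, 255°): beam 1 = 2.8868 ≠ 1.7321 ✗
  (4.5, 4.5, 75°): beam 1 = 4.0415 ≠ 1.7321 ✗
  (1.5, 3.5, 345°): beam 1 = 0.5774 ≠ 1.7321 ✗
  (5.5, 6.5, 300°): beam 1 = 1.9319 ≠ 1.7321 ✗
  …
  (2.5, 2.5, 15°): r_1=1.7321, r_2=1.5529, r_3=3.0000, r_4=1.5529, r_5=5.1962, r_6=4.6587, r_7=1.7321 — all match ✓
Unique over the lattice → pose = (2.5, 2.5, 15°).

(x, y, θ) = (2.5, 2.5, 15°)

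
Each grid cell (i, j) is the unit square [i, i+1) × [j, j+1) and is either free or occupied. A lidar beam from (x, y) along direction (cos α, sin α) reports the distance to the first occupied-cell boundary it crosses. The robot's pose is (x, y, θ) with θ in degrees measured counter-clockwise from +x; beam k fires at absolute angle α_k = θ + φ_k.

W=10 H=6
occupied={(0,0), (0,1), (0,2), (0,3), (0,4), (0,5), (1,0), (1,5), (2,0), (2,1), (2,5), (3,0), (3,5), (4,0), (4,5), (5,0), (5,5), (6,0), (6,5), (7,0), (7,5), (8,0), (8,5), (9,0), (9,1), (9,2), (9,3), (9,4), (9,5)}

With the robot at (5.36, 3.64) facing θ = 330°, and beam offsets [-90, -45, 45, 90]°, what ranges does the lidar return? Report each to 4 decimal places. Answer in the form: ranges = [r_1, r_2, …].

beam 1: φ=-90°, α=240°
  cosα=-0.5000 sinα=-0.8660 | (5,3) | tMaxX 0.7200 tMaxY 0.7390 | tΔX 2.0000 tΔY 1.1547
    t=0.7200 [x] (4,3)
    t=0.7390 [y] (4,2)
    t=1.8937 [y] (4,1)
    t=2.7200 [x] (3,1)
    t=3.0484 [y] (3,0) — stop
  → r_1 = 3.0484
beam 2: φ=-45°, α=285°
  cosα=0.2588 sinα=-0.9659 | (5,3) | tMaxX 2.4728 tMaxY 0.6626 | tΔX 3.8637 tΔY 1.0353
    t=0.6626 [y] (5,2)
    t=1.6979 [y] (5,1)
    t=2.4728 [x] (6,1)
    t=2.7331 [y] (6,0) — stop
  → r_2 = 2.7331
beam 3: φ=45°, α=15°
  cosα=0.9659 sinα=0.2588 | (5,3) | tMaxX 0.6626 tMaxY 1.3909 | tΔX 1.0353 tΔY 3.8637
    t=0.6626 [x] (6,3)
    t=1.3909 [y] (6,4)
    t=1.6979 [x] (7,4)
    t=2.7331 [x] (8,4)
    t=3.7684 [x] (9,4) — stop
  → r_3 = 3.7684
beam 4: φ=90°, α=60°
  cosα=0.5000 sinα=0.8660 | (5,3) | tMaxX 1.2800 tMaxY 0.4157 | tΔX 2.0000 tΔY 1.1547
    t=0.4157 [y] (5,4)
    t=1.2800 [x] (6,4)
    t=1.5704 [y] (6,5) — stop
  → r_4 = 1.5704

ranges = [3.0484, 2.7331, 3.7684, 1.5704]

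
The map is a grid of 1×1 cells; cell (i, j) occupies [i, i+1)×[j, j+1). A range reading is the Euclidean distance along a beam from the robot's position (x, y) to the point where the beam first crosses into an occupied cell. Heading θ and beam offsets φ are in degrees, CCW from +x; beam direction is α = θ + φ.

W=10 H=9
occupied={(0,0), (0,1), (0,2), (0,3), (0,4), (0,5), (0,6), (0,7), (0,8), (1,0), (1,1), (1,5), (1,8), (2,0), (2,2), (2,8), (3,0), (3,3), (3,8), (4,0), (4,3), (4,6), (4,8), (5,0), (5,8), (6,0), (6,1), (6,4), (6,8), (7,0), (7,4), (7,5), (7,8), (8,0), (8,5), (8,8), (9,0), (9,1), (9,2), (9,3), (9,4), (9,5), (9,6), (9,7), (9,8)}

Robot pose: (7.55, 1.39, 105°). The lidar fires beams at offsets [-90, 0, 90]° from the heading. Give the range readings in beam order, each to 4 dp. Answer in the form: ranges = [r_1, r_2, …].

ranges = [1.5012, 2.7021, 0.5694]

beam 1: φ=-90°, α=15°
  d=(0.9659,0.2588)  start (7,1)  tX=0.4659 tY=2.3569  stride 1/|dx|=1.0353 1/|dy|=3.8637
    cross x-line → (8,1), t=0.4659
    cross x-line → (9,1), t=1.5012 (wall)
  → r_1 = 1.5012
beam 2: φ=0°, α=105°
  d=(-0.2588,0.9659)  start (7,1)  tX=2.1250 tY=0.6315  stride 1/|dx|=3.8637 1/|dy|=1.0353
    cross y-line → (7,2), t=0.6315
    cross y-line → (7,3), t=1.6668
    cross x-line → (6,3), t=2.1250
    cross y-line → (6,4), t=2.7021 (wall)
  → r_2 = 2.7021
beam 3: φ=90°, α=195°
  d=(-0.9659,-0.2588)  start (7,1)  tX=0.5694 tY=1.5068  stride 1/|dx|=1.0353 1/|dy|=3.8637
    cross x-line → (6,1), t=0.5694 (wall)
  → r_3 = 0.5694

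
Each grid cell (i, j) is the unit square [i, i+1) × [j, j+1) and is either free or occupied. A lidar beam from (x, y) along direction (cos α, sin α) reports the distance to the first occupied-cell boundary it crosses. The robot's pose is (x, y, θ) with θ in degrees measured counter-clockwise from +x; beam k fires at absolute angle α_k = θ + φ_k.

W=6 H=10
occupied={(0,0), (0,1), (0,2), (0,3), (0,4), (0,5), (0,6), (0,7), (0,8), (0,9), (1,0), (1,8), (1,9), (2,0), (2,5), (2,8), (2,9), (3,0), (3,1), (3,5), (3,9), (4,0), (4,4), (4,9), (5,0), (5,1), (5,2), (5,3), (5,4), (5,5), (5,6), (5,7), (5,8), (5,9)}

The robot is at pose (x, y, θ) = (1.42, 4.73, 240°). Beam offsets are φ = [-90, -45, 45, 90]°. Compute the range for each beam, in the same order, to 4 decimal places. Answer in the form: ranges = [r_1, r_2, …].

beam 1: φ=-90°, α=150°
  direction (-0.8660, 0.5000); cell (1,4); t to first gridline: x 0.4850, y 0.5400 (then +1.1547 / +2.0000)
    (0,4) via x @ 0.4850  # hit
  → r_1 = 0.4850
beam 2: φ=-45°, α=195°
  direction (-0.9659, -0.2588); cell (1,4); t to first gridline: x 0.4348, y 2.8205 (then +1.0353 / +3.8637)
    (0,4) via x @ 0.4348  # hit
  → r_2 = 0.4348
beam 3: φ=45°, α=285°
  direction (0.2588, -0.9659); cell (1,4); t to first gridline: x 2.2409, y 0.7558 (then +3.8637 / +1.0353)
    (1,3) via y @ 0.7558
    (1,2) via y @ 1.7910
    (2,2) via x @ 2.2409
    (2,1) via y @ 2.8263
    (2,0) via y @ 3.8616  # hit
  → r_3 = 3.8616
beam 4: φ=90°, α=330°
  direction (0.8660, -0.5000); cell (1,4); t to first gridline: x 0.6697, y 1.4600 (then +1.1547 / +2.0000)
    (2,4) via x @ 0.6697
    (2,3) via y @ 1.4600
    (3,3) via x @ 1.8244
    (4,3) via x @ 2.9791
    (4,2) via y @ 3.4600
    (5,2) via x @ 4.1338  # hit
  → r_4 = 4.1338

ranges = [0.4850, 0.4348, 3.8616, 4.1338]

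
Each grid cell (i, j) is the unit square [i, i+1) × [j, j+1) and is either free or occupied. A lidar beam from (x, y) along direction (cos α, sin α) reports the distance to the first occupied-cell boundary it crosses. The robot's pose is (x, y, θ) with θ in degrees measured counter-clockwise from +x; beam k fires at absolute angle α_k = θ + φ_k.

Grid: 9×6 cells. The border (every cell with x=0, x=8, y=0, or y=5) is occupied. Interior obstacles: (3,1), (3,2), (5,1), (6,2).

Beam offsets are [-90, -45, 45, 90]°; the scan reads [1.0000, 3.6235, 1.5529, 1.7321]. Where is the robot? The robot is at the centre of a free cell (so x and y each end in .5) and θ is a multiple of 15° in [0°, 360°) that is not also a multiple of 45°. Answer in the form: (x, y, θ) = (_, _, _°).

(x, y, θ) = (2.5, 3.5, 30°)

Candidates: 24 free-cell centres × 16 headings = 384 poses. Raycast each; keep the one whose scan matches to 4 dp.
  (2.5, 4.5, 105°): beam 1 = 1.9319 ≠ 1.0000 ✗
  (3.5, 4.5, 330°): beam 1 = 4.0415 ≠ 1.0000 ✗
  (2.5, 2.5, 195°): beam 1 = 2.5882 ≠ 1.0000 ✗
  (6.5, 1.5, 120°): beam 1 = 1.7321 ≠ 1.0000 ✗
  (1.5, 3.5, 75°): beam 1 = 1.9319 ≠ 1.0000 ✗
  …
  (2.5, 3.5, 30°): r_1=1.0000, r_2=3.6235, r_3=1.5529, r_4=1.7321 — all match ✓
No second candidate reproduces the full scan.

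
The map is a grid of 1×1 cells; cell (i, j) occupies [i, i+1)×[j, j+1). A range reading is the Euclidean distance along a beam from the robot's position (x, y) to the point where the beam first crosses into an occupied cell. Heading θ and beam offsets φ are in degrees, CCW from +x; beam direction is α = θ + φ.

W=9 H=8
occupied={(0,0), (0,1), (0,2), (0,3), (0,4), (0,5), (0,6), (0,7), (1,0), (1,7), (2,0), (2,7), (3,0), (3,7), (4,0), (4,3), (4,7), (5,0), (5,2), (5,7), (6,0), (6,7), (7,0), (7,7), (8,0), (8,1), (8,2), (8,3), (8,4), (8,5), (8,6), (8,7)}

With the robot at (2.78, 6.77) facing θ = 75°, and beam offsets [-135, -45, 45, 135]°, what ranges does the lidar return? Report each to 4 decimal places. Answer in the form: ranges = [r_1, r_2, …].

beam 1: φ=-135°, α=300°
  d=(0.5000,-0.8660)  start (2,6)  tX=0.4400 tY=0.8891  stride 1/|dx|=2.0000 1/|dy|=1.1547
    cross x-line → (3,6), t=0.4400
    cross y-line → (3,5), t=0.8891
    cross y-line → (3,4), t=2.0438
    cross x-line → (4,4), t=2.4400
    cross y-line → (4,3), t=3.1985 (wall)
  → r_1 = 3.1985
beam 2: φ=-45°, α=30°
  d=(0.8660,0.5000)  start (2,6)  tX=0.2540 tY=0.4600  stride 1/|dx|=1.1547 1/|dy|=2.0000
    cross x-line → (3,6), t=0.2540
    cross y-line → (3,7), t=0.4600 (wall)
  → r_2 = 0.4600
beam 3: φ=45°, α=120°
  d=(-0.5000,0.8660)  start (2,6)  tX=1.5600 tY=0.2656  stride 1/|dx|=2.0000 1/|dy|=1.1547
    cross y-line → (2,7), t=0.2656 (wall)
  → r_3 = 0.2656
beam 4: φ=135°, α=210°
  d=(-0.8660,-0.5000)  start (2,6)  tX=0.9007 tY=1.5400  stride 1/|dx|=1.1547 1/|dy|=2.0000
    cross x-line → (1,6), t=0.9007
    cross y-line → (1,5), t=1.5400
    cross x-line → (0,5), t=2.0554 (wall)
  → r_4 = 2.0554

ranges = [3.1985, 0.4600, 0.2656, 2.0554]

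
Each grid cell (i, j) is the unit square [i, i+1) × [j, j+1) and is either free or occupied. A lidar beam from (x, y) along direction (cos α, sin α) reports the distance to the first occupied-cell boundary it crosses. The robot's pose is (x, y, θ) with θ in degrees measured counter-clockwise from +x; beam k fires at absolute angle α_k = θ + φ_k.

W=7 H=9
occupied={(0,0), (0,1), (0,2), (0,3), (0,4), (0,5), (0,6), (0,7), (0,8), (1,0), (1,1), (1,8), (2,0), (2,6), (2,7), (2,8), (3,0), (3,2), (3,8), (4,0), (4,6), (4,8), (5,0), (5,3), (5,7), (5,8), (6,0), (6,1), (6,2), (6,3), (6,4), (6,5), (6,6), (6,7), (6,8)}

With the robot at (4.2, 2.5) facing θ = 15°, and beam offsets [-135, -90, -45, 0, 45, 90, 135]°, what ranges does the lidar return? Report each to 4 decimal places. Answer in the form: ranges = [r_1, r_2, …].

beam 1: φ=-135°, α=240°
  dir = (cos 240°, sin 240°) = (-0.5000, -0.8660); from cell (4,2)
  next x-line at t=0.4000, next y-line at t=0.5774; Δt_x=2.0000, Δt_y=1.1547
    x: enter (3,2) at t=0.4000 ← occupied
  → r_1 = 0.4000
beam 2: φ=-90°, α=285°
  dir = (cos 285°, sin 285°) = (0.2588, -0.9659); from cell (4,2)
  next x-line at t=3.0910, next y-line at t=0.5176; Δt_x=3.8637, Δt_y=1.0353
    y: enter (4,1) at t=0.5176
    y: enter (4,0) at t=1.5529 ← occupied
  → r_2 = 1.5529
beam 3: φ=-45°, α=330°
  dir = (cos 330°, sin 330°) = (0.8660, -0.5000); from cell (4,2)
  next x-line at t=0.9238, next y-line at t=1.0000; Δt_x=1.1547, Δt_y=2.0000
    x: enter (5,2) at t=0.9238
    y: enter (5,1) at t=1.0000
    x: enter (6,1) at t=2.0785 ← occupied
  → r_3 = 2.0785
beam 4: φ=0°, α=15°
  dir = (cos 15°, sin 15°) = (0.9659, 0.2588); from cell (4,2)
  next x-line at t=0.8282, next y-line at t=1.9319; Δt_x=1.0353, Δt_y=3.8637
    x: enter (5,2) at t=0.8282
    x: enter (6,2) at t=1.8635 ← occupied
  → r_4 = 1.8635
beam 5: φ=45°, α=60°
  dir = (cos 60°, sin 60°) = (0.5000, 0.8660); from cell (4,2)
  next x-line at t=1.6000, next y-line at t=0.5774; Δt_x=2.0000, Δt_y=1.1547
    y: enter (4,3) at t=0.5774
    x: enter (5,3) at t=1.6000 ← occupied
  → r_5 = 1.6000
beam 6: φ=90°, α=105°
  dir = (cos 105°, sin 105°) = (-0.2588, 0.9659); from cell (4,2)
  next x-line at t=0.7727, next y-line at t=0.5176; Δt_x=3.8637, Δt_y=1.0353
    y: enter (4,3) at t=0.5176
    x: enter (3,3) at t=0.7727
    y: enter (3,4) at t=1.5529
    y: enter (3,5) at t=2.5882
    y: enter (3,6) at t=3.6235
    x: enter (2,6) at t=4.6364 ← occupied
  → r_6 = 4.6364
beam 7: φ=135°, α=150°
  dir = (cos 150°, sin 150°) = (-0.8660, 0.5000); from cell (4,2)
  next x-line at t=0.2309, next y-line at t=1.0000; Δt_x=1.1547, Δt_y=2.0000
    x: enter (3,2) at t=0.2309 ← occupied
  → r_7 = 0.2309

ranges = [0.4000, 1.5529, 2.0785, 1.8635, 1.6000, 4.6364, 0.2309]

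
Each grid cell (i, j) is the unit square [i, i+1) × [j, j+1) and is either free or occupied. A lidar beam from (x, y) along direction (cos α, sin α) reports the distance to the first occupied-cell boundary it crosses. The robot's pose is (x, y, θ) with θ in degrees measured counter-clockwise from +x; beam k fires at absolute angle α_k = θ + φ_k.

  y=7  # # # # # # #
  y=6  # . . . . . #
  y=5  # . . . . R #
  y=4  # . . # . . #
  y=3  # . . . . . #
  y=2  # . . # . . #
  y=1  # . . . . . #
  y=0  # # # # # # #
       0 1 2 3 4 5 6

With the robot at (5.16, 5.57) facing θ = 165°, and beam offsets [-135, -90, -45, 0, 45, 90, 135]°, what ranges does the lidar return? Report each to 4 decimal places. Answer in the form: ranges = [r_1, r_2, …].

ranges = [0.9699, 1.4804, 1.6512, 4.3067, 1.3395, 4.7312, 1.6800]

beam 1: φ=-135°, α=30°
  d=(0.8660,0.5000)  start (5,5)  tX=0.9699 tY=0.8600  stride 1/|dx|=1.1547 1/|dy|=2.0000
    cross y-line → (5,6), t=0.8600
    cross x-line → (6,6), t=0.9699 (wall)
  → r_1 = 0.9699
beam 2: φ=-90°, α=75°
  d=(0.2588,0.9659)  start (5,5)  tX=3.2455 tY=0.4452  stride 1/|dx|=3.8637 1/|dy|=1.0353
    cross y-line → (5,6), t=0.4452
    cross y-line → (5,7), t=1.4804 (wall)
  → r_2 = 1.4804
beam 3: φ=-45°, α=120°
  d=(-0.5000,0.8660)  start (5,5)  tX=0.3200 tY=0.4965  stride 1/|dx|=2.0000 1/|dy|=1.1547
    cross x-line → (4,5), t=0.3200
    cross y-line → (4,6), t=0.4965
    cross y-line → (4,7), t=1.6512 (wall)
  → r_3 = 1.6512
beam 4: φ=0°, α=165°
  d=(-0.9659,0.2588)  start (5,5)  tX=0.1656 tY=1.6614  stride 1/|dx|=1.0353 1/|dy|=3.8637
    cross x-line → (4,5), t=0.1656
    cross x-line → (3,5), t=1.2009
    cross y-line → (3,6), t=1.6614
    cross x-line → (2,6), t=2.2362
    cross x-line → (1,6), t=3.2715
    cross x-line → (0,6), t=4.3067 (wall)
  → r_4 = 4.3067
beam 5: φ=45°, α=210°
  d=(-0.8660,-0.5000)  start (5,5)  tX=0.1848 tY=1.1400  stride 1/|dx|=1.1547 1/|dy|=2.0000
    cross x-line → (4,5), t=0.1848
    cross y-line → (4,4), t=1.1400
    cross x-line → (3,4), t=1.3395 (wall)
  → r_5 = 1.3395
beam 6: φ=90°, α=255°
  d=(-0.2588,-0.9659)  start (5,5)  tX=0.6182 tY=0.5901  stride 1/|dx|=3.8637 1/|dy|=1.0353
    cross y-line → (5,4), t=0.5901
    cross x-line → (4,4), t=0.6182
    cross y-line → (4,3), t=1.6254
    cross y-line → (4,2), t=2.6607
    cross y-line → (4,1), t=3.6959
    cross x-line → (3,1), t=4.4819
    cross y-line → (3,0), t=4.7312 (wall)
  → r_6 = 4.7312
beam 7: φ=135°, α=300°
  d=(0.5000,-0.8660)  start (5,5)  tX=1.6800 tY=0.6582  stride 1/|dx|=2.0000 1/|dy|=1.1547
    cross y-line → (5,4), t=0.6582
    cross x-line → (6,4), t=1.6800 (wall)
  → r_7 = 1.6800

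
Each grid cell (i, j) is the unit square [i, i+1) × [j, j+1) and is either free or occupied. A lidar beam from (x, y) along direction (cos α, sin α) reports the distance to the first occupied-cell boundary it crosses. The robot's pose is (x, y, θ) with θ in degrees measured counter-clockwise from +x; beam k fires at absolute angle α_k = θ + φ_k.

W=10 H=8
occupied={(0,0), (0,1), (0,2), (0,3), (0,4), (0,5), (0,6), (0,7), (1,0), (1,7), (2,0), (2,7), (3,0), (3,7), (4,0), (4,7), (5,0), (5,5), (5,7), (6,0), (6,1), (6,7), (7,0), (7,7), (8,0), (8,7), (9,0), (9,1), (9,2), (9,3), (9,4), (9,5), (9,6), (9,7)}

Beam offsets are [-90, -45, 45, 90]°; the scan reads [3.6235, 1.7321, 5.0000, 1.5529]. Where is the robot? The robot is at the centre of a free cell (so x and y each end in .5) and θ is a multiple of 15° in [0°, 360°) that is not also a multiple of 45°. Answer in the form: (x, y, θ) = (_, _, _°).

(x, y, θ) = (6.5, 3.5, 165°)

Candidates: 46 free-cell centres × 16 headings = 736 poses. Raycast each; keep the one whose scan matches to 4 dp.
  (2.5, 2.5, 285°): beam 1 = 1.5529 ≠ 3.6235 ✗
  (5.5, 4.5, 255°): beam 1 = 4.6587 ≠ 3.6235 ✗
  (6.5, 6.5, 300°): beam 1 = 1.0000 ≠ 3.6235 ✗
  (6.5, 3.5, 60°): beam 1 = 2.8868 ≠ 3.6235 ✗
  …
  (6.5, 3.5, 165°): r_1=3.6235, r_2=1.7321, r_3=5.0000, r_4=1.5529 — all match ✓
No second candidate reproduces the full scan.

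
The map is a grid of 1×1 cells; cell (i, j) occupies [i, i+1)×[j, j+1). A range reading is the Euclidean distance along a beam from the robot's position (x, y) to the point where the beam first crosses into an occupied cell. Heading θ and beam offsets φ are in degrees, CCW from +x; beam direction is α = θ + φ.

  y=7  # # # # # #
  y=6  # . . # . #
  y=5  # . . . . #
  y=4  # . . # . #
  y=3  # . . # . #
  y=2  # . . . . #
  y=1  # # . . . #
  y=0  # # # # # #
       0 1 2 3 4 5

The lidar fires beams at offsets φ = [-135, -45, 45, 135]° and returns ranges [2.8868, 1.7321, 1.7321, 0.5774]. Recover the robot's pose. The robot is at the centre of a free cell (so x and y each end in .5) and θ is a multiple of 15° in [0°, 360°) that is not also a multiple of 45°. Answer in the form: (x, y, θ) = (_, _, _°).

Candidates: 20 free-cell centres × 16 headings = 320 poses. Raycast each; keep the one whose scan matches to 4 dp.
  (4.5, 2.5, 195°): beam 1 = 1.0000 ≠ 2.8868 ✗
  (3.5, 5.5, 120°): beam 1 = 1.5529 ≠ 2.8868 ✗
  (1.5, 5.5, 345°): beam 1 = 0.5774 ≠ 2.8868 ✗
  (2.5, 6.5, 15°): beam 1 = 3.0000 ≠ 2.8868 ✗
  …
  (3.5, 2.5, 285°): r_1=2.8868, r_2=1.7321, r_3=1.7321, r_4=0.5774 — all match ✓
Unique over the lattice → pose = (3.5, 2.5, 285°).

(x, y, θ) = (3.5, 2.5, 285°)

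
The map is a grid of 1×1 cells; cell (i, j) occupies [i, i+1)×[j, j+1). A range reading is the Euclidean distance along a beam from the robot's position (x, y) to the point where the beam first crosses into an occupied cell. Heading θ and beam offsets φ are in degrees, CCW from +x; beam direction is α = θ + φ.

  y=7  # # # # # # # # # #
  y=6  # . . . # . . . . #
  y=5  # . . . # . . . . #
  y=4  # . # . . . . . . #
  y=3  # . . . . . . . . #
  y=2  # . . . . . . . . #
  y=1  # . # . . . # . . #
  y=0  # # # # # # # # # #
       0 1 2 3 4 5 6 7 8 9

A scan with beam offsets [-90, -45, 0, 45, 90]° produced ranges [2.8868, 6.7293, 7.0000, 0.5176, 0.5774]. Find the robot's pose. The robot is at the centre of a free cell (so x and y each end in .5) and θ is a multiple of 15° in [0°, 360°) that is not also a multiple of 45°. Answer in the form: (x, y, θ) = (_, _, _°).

Enumerate (i+0.5, j+0.5, θ) over the 43 free cells and 16 admissible headings. For each, cast all 5 beams and compare to the given ranges.
  (5.5, 4.5, 60°): beam 1 = 4.0415 ≠ 2.8868 ✗
  (5.5, 4.5, 210°): beam 1 = 1.0000 ≠ 2.8868 ✗
  (5.5, 5.5, 75°): beam 1 = 3.6235 ≠ 2.8868 ✗
  (4.5, 2.5, 105°): beam 1 = 4.6587 ≠ 2.8868 ✗
  …
  (2.5, 3.5, 30°): r_1=2.8868, r_2=6.7293, r_3=7.0000, r_4=0.5176, r_5=0.5774 — all match ✓
No second candidate reproduces the full scan.

(x, y, θ) = (2.5, 3.5, 30°)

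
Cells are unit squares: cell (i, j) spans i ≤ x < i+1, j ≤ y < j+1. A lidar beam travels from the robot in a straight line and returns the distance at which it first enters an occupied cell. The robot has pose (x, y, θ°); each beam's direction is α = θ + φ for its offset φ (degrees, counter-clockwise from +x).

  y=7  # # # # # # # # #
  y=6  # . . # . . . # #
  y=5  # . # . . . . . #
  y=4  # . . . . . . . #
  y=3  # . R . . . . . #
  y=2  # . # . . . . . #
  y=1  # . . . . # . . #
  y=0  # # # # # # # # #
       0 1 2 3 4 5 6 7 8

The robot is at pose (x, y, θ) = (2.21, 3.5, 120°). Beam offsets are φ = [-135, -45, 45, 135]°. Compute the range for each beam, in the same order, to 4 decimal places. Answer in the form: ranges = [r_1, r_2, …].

beam 1: φ=-135°, α=345°
  dir = (cos 345°, sin 345°) = (0.9659, -0.2588); from cell (2,3)
  next x-line at t=0.8179, next y-line at t=1.9319; Δt_x=1.0353, Δt_y=3.8637
    x: enter (3,3) at t=0.8179
    x: enter (4,3) at t=1.8531
    y: enter (4,2) at t=1.9319
    x: enter (5,2) at t=2.8884
    x: enter (6,2) at t=3.9237
    x: enter (7,2) at t=4.9590
    y: enter (7,1) at t=5.7956
    x: enter (8,1) at t=5.9942 ← occupied
  → r_1 = 5.9942
beam 2: φ=-45°, α=75°
  dir = (cos 75°, sin 75°) = (0.2588, 0.9659); from cell (2,3)
  next x-line at t=3.0523, next y-line at t=0.5176; Δt_x=3.8637, Δt_y=1.0353
    y: enter (2,4) at t=0.5176
    y: enter (2,5) at t=1.5529 ← occupied
  → r_2 = 1.5529
beam 3: φ=45°, α=165°
  dir = (cos 165°, sin 165°) = (-0.9659, 0.2588); from cell (2,3)
  next x-line at t=0.2174, next y-line at t=1.9319; Δt_x=1.0353, Δt_y=3.8637
    x: enter (1,3) at t=0.2174
    x: enter (0,3) at t=1.2527 ← occupied
  → r_3 = 1.2527
beam 4: φ=135°, α=255°
  dir = (cos 255°, sin 255°) = (-0.2588, -0.9659); from cell (2,3)
  next x-line at t=0.8114, next y-line at t=0.5176; Δt_x=3.8637, Δt_y=1.0353
    y: enter (2,2) at t=0.5176 ← occupied
  → r_4 = 0.5176

ranges = [5.9942, 1.5529, 1.2527, 0.5176]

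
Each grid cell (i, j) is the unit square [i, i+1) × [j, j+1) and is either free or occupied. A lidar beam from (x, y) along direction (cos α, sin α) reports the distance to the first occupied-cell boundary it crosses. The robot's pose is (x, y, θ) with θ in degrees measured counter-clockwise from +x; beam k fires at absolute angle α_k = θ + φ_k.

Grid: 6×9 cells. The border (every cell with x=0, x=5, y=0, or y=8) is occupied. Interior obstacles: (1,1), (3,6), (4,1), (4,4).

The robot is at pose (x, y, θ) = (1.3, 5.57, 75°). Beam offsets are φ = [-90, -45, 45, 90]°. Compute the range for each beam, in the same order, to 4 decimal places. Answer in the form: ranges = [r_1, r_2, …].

ranges = [2.7952, 1.9630, 0.6000, 0.3106]

beam 1: φ=-90°, α=345°
  direction (0.9659, -0.2588); cell (1,5); t to first gridline: x 0.7247, y 2.2023 (then +1.0353 / +3.8637)
    (2,5) via x @ 0.7247
    (3,5) via x @ 1.7600
    (3,4) via y @ 2.2023
    (4,4) via x @ 2.7952  # hit
  → r_1 = 2.7952
beam 2: φ=-45°, α=30°
  direction (0.8660, 0.5000); cell (1,5); t to first gridline: x 0.8083, y 0.8600 (then +1.1547 / +2.0000)
    (2,5) via x @ 0.8083
    (2,6) via y @ 0.8600
    (3,6) via x @ 1.9630  # hit
  → r_2 = 1.9630
beam 3: φ=45°, α=120°
  direction (-0.5000, 0.8660); cell (1,5); t to first gridline: x 0.6000, y 0.4965 (then +2.0000 / +1.1547)
    (1,6) via y @ 0.4965
    (0,6) via x @ 0.6000  # hit
  → r_3 = 0.6000
beam 4: φ=90°, α=165°
  direction (-0.9659, 0.2588); cell (1,5); t to first gridline: x 0.3106, y 1.6614 (then +1.0353 / +3.8637)
    (0,5) via x @ 0.3106  # hit
  → r_4 = 0.3106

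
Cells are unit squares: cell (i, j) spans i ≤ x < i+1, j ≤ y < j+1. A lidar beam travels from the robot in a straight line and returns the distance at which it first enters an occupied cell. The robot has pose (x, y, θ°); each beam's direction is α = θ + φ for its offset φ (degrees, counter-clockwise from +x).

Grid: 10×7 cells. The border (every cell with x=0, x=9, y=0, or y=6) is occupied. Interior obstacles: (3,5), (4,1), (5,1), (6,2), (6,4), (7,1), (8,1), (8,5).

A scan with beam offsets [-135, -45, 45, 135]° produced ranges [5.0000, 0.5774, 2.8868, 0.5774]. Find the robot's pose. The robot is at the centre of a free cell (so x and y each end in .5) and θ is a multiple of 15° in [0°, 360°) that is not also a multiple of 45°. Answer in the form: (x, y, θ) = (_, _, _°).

(x, y, θ) = (6.5, 3.5, 345°)

The pose lattice has 32·16 = 512 candidates. Test each by forward raycasting.
  (1.5, 5.5, 15°): beam 1 = 1.0000 ≠ 5.0000 ✗
  (2.5, 3.5, 15°): beam 1 = 2.8868 ≠ 5.0000 ✗
  (3.5, 1.5, 60°): beam 1 = 0.5176 ≠ 5.0000 ✗
  (2.5, 1.5, 165°): beam 2 = 3.0000 ≠ 0.5774 ✗
  …
  (6.5, 3.5, 345°): r_1=5.0000, r_2=0.5774, r_3=2.8868, r_4=0.5774 — all match ✓
Only this pose fits every beam.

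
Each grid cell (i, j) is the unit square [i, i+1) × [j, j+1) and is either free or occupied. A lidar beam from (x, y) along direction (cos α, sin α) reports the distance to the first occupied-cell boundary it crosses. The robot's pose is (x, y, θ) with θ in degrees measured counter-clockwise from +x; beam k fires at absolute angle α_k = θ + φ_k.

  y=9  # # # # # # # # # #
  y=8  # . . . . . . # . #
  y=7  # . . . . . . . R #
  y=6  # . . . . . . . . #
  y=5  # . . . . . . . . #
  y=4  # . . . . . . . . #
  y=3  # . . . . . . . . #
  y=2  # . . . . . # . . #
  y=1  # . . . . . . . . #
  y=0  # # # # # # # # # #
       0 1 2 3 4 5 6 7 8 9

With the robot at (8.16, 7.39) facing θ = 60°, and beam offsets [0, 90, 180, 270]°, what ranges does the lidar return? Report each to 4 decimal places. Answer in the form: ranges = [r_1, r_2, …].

beam 1: φ=0°, α=60°
  direction (0.5000, 0.8660); cell (8,7); t to first gridline: x 1.6800, y 0.7044 (then +2.0000 / +1.1547)
    (8,8) via y @ 0.7044
    (9,8) via x @ 1.6800  # hit
  → r_1 = 1.6800
beam 2: φ=90°, α=150°
  direction (-0.8660, 0.5000); cell (8,7); t to first gridline: x 0.1848, y 1.2200 (then +1.1547 / +2.0000)
    (7,7) via x @ 0.1848
    (7,8) via y @ 1.2200  # hit
  → r_2 = 1.2200
beam 3: φ=180°, α=240°
  direction (-0.5000, -0.8660); cell (8,7); t to first gridline: x 0.3200, y 0.4503 (then +2.0000 / +1.1547)
    (7,7) via x @ 0.3200
    (7,6) via y @ 0.4503
    (7,5) via y @ 1.6050
    (6,5) via x @ 2.3200
    (6,4) via y @ 2.7597
    (6,3) via y @ 3.9144
    (5,3) via x @ 4.3200
    (5,2) via y @ 5.0691
    (5,1) via y @ 6.2238
    (4,1) via x @ 6.3200
    (4,0) via y @ 7.3785  # hit
  → r_3 = 7.3785
beam 4: φ=270°, α=330°
  direction (0.8660, -0.5000); cell (8,7); t to first gridline: x 0.9699, y 0.7800 (then +1.1547 / +2.0000)
    (8,6) via y @ 0.7800
    (9,6) via x @ 0.9699  # hit
  → r_4 = 0.9699

ranges = [1.6800, 1.2200, 7.3785, 0.9699]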